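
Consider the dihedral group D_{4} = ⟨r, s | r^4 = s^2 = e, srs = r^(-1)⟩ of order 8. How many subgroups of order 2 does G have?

|G| = 8 and 2 | 8, so subgroups of order 2 are possible by Lagrange.
The subgroups of order 2 are: {e, r^2}; {e, r^2s}; {e, r^3s}; {e, rs}; … (5 in all).
So G has 5 subgroups of order 2.

5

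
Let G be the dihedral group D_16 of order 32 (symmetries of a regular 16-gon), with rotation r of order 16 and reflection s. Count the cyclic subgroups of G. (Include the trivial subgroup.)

A cyclic subgroup of order d is generated by each of its φ(d) elements of order d, so the cyclic subgroups of order d number (#elements of order d)/φ(d).
Cyclic subgroups by order — order 1: 1; order 2: 17; order 4: 1; order 8: 1; order 16: 1.
Total: 21.

21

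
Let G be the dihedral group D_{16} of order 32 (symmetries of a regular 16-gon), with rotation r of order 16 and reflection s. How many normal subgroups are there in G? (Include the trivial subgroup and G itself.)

8

G has 36 subgroups. Checking conjugation-invariance by order — order 1: 1/1 normal; order 2: 1/17 normal; order 4: 1/9 normal; order 8: 1/5 normal; order 16: 3/3 normal; order 32: 1/1 normal.
Total normal subgroups: 8.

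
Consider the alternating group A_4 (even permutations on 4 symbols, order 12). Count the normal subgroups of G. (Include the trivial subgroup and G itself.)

3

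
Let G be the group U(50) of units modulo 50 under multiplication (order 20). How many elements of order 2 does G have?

1

The elements of order 2 are: 49.
That's 1.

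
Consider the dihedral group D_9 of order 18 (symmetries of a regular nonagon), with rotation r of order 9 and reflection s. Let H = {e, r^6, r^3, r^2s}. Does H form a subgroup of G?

|H| = 4 does not divide |G| = 18, so by Lagrange H is not a subgroup.

No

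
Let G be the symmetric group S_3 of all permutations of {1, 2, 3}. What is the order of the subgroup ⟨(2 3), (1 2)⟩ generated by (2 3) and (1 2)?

6

|⟨(2 3)⟩| = 2 and |⟨(1 2)⟩| = 2, so |H| is a multiple of lcm(2, 2) = 2 and divides |G| = 6.
Closing {(2 3), (1 2)} under the group operation gives all of G, so |H| = 6.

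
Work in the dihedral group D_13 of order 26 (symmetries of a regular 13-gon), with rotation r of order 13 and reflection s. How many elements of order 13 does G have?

12

Enumerating element orders in G gives 12 elements of order 13.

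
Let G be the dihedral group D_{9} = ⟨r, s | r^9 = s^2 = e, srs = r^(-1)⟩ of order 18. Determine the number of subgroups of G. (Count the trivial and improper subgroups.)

16

|G| = 18, so by Lagrange every subgroup order divides 18. Divisors: 1, 2, 3, 6, 9, 18.
Subgroups by order — order 1: 1; order 2: 9; order 3: 1; order 6: 3; order 9: 1; order 18: 1.
Total: 1 + 9 + 1 + 3 + 1 + 1 = 16.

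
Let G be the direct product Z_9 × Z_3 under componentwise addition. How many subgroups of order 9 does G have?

4

|G| = 27 and 9 | 27, so subgroups of order 9 are possible by Lagrange.
The subgroups of order 9 are: {(0,0), (0,1), (0,2), (3,0), (3,1), (3,2), (6,0), (6,1), (6,2)}; {(0,0), (1,0), (2,0), (3,0), (4,0), (5,0), (6,0), (7,0), (8,0)}; {(0,0), (1,1), (2,2), (3,0), (4,1), (5,2), (6,0), (7,1), (8,2)}; {(0,0), (1,2), (2,1), (3,0), (4,2), (5,1), (6,0), (7,2), (8,1)}.
So G has 4 subgroups of order 9.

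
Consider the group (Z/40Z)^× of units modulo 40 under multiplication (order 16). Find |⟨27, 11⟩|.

8

|⟨27⟩| = 4 and |⟨11⟩| = 2, so |H| is a multiple of lcm(4, 2) = 4 and divides |G| = 16.
Closing under the operation: H = {1, 3, 9, 11, 17, 19, 27, 33}, so |H| = 8.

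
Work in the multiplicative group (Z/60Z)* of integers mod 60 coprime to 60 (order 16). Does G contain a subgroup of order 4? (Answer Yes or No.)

Yes

4 | 16. A subgroup of order 4 is {1, 11, 19, 29}.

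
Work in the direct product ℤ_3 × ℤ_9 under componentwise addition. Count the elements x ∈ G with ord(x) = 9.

18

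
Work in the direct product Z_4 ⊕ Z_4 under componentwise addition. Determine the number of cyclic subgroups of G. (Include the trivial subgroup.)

10

Group the elements of G by the cyclic subgroup they generate; each cyclic subgroup of order d accounts for φ(d) elements.
Cyclic subgroups by order — order 1: 1; order 2: 3; order 4: 6.
Total: 10.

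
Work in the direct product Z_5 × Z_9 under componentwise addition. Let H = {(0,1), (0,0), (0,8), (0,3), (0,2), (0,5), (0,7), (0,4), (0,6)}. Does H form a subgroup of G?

|H| = 9 divides |G| = 45, consistent with Lagrange.
H contains the identity, every element's inverse is in H, and H is closed under +: it is a subgroup.
In fact H = ⟨(0,1)⟩.

Yes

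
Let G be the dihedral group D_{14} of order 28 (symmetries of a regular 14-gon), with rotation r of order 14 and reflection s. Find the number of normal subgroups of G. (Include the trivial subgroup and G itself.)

G has 28 subgroups. Checking conjugation-invariance by order — order 1: 1/1 normal; order 2: 1/15 normal; order 4: 0/7 normal; order 7: 1/1 normal; order 14: 3/3 normal; order 28: 1/1 normal.
Total normal subgroups: 7.

7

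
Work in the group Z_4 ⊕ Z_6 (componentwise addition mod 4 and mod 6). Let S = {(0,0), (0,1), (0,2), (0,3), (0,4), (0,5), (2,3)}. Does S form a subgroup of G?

No

|S| = 7 does not divide |G| = 24, so by Lagrange S is not a subgroup.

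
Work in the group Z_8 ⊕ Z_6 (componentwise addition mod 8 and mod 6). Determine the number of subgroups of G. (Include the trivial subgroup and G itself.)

|G| = 48, so by Lagrange every subgroup order divides 48. Divisors: 1, 2, 3, 4, 6, 8, 12, 16, 24, 48.
Subgroups by order — order 1: 1; order 2: 3; order 3: 1; order 4: 3; order 6: 3; order 8: 3; order 12: 3; order 16: 1; order 24: 3; order 48: 1.
Total: 1 + 3 + 1 + 3 + 3 + 3 + 3 + 1 + 3 + 1 = 22.

22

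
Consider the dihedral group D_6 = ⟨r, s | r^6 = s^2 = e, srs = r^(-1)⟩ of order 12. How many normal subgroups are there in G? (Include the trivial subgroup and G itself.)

G has 16 subgroups. Checking conjugation-invariance by order — order 1: 1/1 normal; order 2: 1/7 normal; order 3: 1/1 normal; order 4: 0/3 normal; order 6: 3/3 normal; order 12: 1/1 normal.
Total normal subgroups: 7.

7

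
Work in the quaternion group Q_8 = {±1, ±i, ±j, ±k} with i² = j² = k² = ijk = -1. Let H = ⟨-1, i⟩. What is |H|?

4

|⟨-1⟩| = 2 and |⟨i⟩| = 4, so |H| is a multiple of lcm(2, 4) = 4 and divides |G| = 8.
Closing under the operation: H = {1, -1, i, -i}, so |H| = 4.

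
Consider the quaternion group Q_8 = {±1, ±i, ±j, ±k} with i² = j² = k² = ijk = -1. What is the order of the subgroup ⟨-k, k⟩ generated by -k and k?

4

|⟨-k⟩| = 4 and |⟨k⟩| = 4, so |H| is a multiple of lcm(4, 4) = 4 and divides |G| = 8.
Closing under the operation: H = {1, -1, k, -k}, so |H| = 4.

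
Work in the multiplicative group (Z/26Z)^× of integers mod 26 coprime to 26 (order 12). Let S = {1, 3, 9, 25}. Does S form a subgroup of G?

No

Closure fails: 3 · 25 = 23 ∉ S. So S is not a subgroup.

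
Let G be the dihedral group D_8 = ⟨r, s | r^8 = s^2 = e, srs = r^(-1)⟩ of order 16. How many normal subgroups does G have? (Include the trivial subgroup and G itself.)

G has 19 subgroups. Checking conjugation-invariance by order — order 1: 1/1 normal; order 2: 1/9 normal; order 4: 1/5 normal; order 8: 3/3 normal; order 16: 1/1 normal.
Total normal subgroups: 7.

7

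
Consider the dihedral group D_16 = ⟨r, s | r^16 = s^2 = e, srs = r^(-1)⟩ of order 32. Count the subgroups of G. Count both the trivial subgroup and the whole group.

|G| = 32, so by Lagrange every subgroup order divides 32. Divisors: 1, 2, 4, 8, 16, 32.
Subgroups by order — order 1: 1; order 2: 17; order 4: 9; order 8: 5; order 16: 3; order 32: 1.
Total: 1 + 17 + 9 + 5 + 3 + 1 = 36.

36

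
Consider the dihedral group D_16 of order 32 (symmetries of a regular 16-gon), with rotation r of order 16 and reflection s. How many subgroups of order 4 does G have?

9

|G| = 32 and 4 | 32, so subgroups of order 4 are possible by Lagrange.
The subgroups of order 4 are: {e, r^8, r^2s, r^10s}; {e, r^8, r^3s, r^11s}; {e, r^4, r^8, r^12}; {e, r^8, r^4s, r^12s}; … (9 in all).
So G has 9 subgroups of order 4.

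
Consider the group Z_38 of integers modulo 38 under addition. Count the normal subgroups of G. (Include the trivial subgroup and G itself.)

4

G is abelian, so every subgroup is normal.
G has 4 subgroups in total, hence 4 normal subgroups.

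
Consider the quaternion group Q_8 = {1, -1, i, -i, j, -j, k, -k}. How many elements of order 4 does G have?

6

The elements of order 4 are: i, -i, j, -j, k, -k.
That's 6.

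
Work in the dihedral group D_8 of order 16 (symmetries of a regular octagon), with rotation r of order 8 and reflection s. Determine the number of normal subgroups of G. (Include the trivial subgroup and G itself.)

G has 19 subgroups. Checking conjugation-invariance by order — order 1: 1/1 normal; order 2: 1/9 normal; order 4: 1/5 normal; order 8: 3/3 normal; order 16: 1/1 normal.
Total normal subgroups: 7.

7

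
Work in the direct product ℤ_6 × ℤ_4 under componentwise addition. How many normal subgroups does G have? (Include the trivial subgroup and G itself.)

16

G is abelian, so every subgroup is normal.
G has 16 subgroups in total, hence 16 normal subgroups.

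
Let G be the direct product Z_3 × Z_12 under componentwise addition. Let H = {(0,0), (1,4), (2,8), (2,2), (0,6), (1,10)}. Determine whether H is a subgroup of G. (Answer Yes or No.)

|H| = 6 divides |G| = 36, consistent with Lagrange.
H contains the identity, every element's inverse is in H, and H is closed under +: it is a subgroup.
In fact H = ⟨(2,2)⟩.

Yes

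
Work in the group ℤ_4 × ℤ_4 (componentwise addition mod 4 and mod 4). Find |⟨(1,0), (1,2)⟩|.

|⟨(1,0)⟩| = 4 and |⟨(1,2)⟩| = 4, so |H| is a multiple of lcm(4, 4) = 4 and divides |G| = 16.
Closing under the operation: H = {(0,0), (0,2), (1,0), (1,2), (2,0), (2,2), (3,0), (3,2)}, so |H| = 8.

8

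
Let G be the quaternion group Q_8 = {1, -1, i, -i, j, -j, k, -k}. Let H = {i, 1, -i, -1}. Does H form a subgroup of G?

|H| = 4 divides |G| = 8, consistent with Lagrange.
H contains the identity, every element's inverse is in H, and H is closed under ·: it is a subgroup.
In fact H = ⟨-i⟩.

Yes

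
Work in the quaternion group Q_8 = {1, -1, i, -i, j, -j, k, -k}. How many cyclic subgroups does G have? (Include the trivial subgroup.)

A cyclic subgroup of order d is generated by each of its φ(d) elements of order d, so the cyclic subgroups of order d number (#elements of order d)/φ(d).
Cyclic subgroups by order — order 1: 1; order 2: 1; order 4: 3.
Total: 5.

5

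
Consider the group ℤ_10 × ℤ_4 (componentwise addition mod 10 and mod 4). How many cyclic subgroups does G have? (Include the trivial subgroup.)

12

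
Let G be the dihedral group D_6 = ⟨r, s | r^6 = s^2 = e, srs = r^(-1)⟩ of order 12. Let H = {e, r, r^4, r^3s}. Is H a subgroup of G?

r ∈ H but its inverse r^5 ∉ H, so H is not a subgroup.

No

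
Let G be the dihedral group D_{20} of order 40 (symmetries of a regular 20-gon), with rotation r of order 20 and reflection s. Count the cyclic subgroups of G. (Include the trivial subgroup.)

A cyclic subgroup of order d is generated by each of its φ(d) elements of order d, so the cyclic subgroups of order d number (#elements of order d)/φ(d).
Cyclic subgroups by order — order 1: 1; order 2: 21; order 4: 1; order 5: 1; order 10: 1; order 20: 1.
Total: 26.

26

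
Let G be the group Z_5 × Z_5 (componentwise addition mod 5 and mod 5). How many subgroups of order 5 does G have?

|G| = 25 and 5 | 25, so subgroups of order 5 are possible by Lagrange.
The subgroups of order 5 are: {(0,0), (0,1), (0,2), (0,3), (0,4)}; {(0,0), (1,0), (2,0), (3,0), (4,0)}; {(0,0), (1,1), (2,2), (3,3), (4,4)}; {(0,0), (1,2), (2,4), (3,1), (4,3)}; … (6 in all).
So G has 6 subgroups of order 5.

6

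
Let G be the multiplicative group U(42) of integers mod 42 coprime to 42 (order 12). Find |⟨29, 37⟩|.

6

|⟨29⟩| = 2 and |⟨37⟩| = 3, so |H| is a multiple of lcm(2, 3) = 6 and divides |G| = 12.
Closing under the operation: H = {1, 11, 23, 25, 29, 37}, so |H| = 6.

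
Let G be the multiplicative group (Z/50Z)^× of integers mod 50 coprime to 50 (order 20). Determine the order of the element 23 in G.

20

Compute successive powers of 23 mod 50: 23, 29, 17, 41, 43, 39, 47, 31, …; 23^20 ≡ 1 (mod 50).
So |⟨23⟩| = 20.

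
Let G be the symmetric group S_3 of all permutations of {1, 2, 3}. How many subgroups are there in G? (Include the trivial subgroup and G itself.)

|G| = 6, so by Lagrange every subgroup order divides 6. Divisors: 1, 2, 3, 6.
Subgroups by order — order 1: 1; order 2: 3; order 3: 1; order 6: 1.
Total: 1 + 3 + 1 + 1 = 6.

6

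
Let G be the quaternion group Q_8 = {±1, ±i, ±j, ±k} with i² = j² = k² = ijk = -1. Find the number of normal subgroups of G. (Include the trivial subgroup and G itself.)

6

G has 6 subgroups. Checking conjugation-invariance by order — order 1: 1/1 normal; order 2: 1/1 normal; order 4: 3/3 normal; order 8: 1/1 normal.
Total normal subgroups: 6.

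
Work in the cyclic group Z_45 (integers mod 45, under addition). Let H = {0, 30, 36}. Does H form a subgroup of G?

No

36 ∈ H but its inverse 9 ∉ H, so H is not a subgroup.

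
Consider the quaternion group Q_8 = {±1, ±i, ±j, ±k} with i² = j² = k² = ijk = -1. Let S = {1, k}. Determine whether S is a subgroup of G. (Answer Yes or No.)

No

k ∈ S but its inverse -k ∉ S, so S is not a subgroup.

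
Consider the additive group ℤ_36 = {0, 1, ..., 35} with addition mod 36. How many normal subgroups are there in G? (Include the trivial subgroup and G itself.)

9

G is abelian, so every subgroup is normal.
G has 9 subgroups in total, hence 9 normal subgroups.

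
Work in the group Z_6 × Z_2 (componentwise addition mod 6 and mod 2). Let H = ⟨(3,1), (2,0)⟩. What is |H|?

6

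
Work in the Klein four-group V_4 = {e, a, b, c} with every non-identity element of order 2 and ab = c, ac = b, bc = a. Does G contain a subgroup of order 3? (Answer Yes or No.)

No

3 does not divide |G| = 4, so by Lagrange no subgroup of order 3 exists.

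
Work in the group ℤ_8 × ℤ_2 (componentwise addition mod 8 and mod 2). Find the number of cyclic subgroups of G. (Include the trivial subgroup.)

8

Group the elements of G by the cyclic subgroup they generate; each cyclic subgroup of order d accounts for φ(d) elements.
Cyclic subgroups by order — order 1: 1; order 2: 3; order 4: 2; order 8: 2.
Total: 8.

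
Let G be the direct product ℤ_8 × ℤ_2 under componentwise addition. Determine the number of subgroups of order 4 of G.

3

|G| = 16 and 4 | 16, so subgroups of order 4 are possible by Lagrange.
The subgroups of order 4 are: {(0,0), (0,1), (4,0), (4,1)}; {(0,0), (2,0), (4,0), (6,0)}; {(0,0), (2,1), (4,0), (6,1)}.
So G has 3 subgroups of order 4.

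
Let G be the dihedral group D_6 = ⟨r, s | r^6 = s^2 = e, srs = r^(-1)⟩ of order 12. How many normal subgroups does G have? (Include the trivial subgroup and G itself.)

7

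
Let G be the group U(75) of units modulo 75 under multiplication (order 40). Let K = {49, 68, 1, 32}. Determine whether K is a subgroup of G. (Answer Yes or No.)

Yes

|K| = 4 divides |G| = 40, consistent with Lagrange.
K contains the identity, every element's inverse is in K, and K is closed under ·: it is a subgroup.
In fact K = ⟨32⟩.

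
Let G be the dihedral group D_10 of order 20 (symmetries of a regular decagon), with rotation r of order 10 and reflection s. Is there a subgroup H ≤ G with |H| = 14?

14 does not divide |G| = 20, so by Lagrange no subgroup of order 14 exists.

No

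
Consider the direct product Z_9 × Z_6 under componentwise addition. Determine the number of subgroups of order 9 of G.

4

|G| = 54 and 9 | 54, so subgroups of order 9 are possible by Lagrange.
The subgroups of order 9 are: {(0,0), (0,2), (0,4), (3,0), (3,2), (3,4), (6,0), (6,2), (6,4)}; {(0,0), (1,0), (2,0), (3,0), (4,0), (5,0), (6,0), (7,0), (8,0)}; {(0,0), (1,2), (2,4), (3,0), (4,2), (5,4), (6,0), (7,2), (8,4)}; {(0,0), (1,4), (2,2), (3,0), (4,4), (5,2), (6,0), (7,4), (8,2)}.
So G has 4 subgroups of order 9.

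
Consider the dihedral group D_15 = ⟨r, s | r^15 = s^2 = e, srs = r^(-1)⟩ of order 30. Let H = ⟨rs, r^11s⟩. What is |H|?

6

|⟨rs⟩| = 2 and |⟨r^11s⟩| = 2, so |H| is a multiple of lcm(2, 2) = 2 and divides |G| = 30.
Closing under the operation: H = {e, r^5, r^10, rs, r^6s, r^11s}, so |H| = 6.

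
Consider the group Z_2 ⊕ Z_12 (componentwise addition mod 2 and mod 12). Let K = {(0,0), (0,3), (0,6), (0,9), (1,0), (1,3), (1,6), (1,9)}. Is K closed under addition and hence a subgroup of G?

|K| = 8 divides |G| = 24, consistent with Lagrange.
K contains the identity, every element's inverse is in K, and K is closed under +: it is a subgroup.

Yes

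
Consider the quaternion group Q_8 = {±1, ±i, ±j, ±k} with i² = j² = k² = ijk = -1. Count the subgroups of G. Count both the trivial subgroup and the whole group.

|G| = 8, so by Lagrange every subgroup order divides 8. Divisors: 1, 2, 4, 8.
Subgroups by order — order 1: 1; order 2: 1; order 4: 3; order 8: 1.
Total: 1 + 1 + 3 + 1 = 6.

6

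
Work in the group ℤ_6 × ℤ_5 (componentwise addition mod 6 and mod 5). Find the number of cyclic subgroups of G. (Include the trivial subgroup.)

8

Group the elements of G by the cyclic subgroup they generate; each cyclic subgroup of order d accounts for φ(d) elements.
Cyclic subgroups by order — order 1: 1; order 2: 1; order 3: 1; order 5: 1; order 6: 1; order 10: 1; order 15: 1; order 30: 1.
Total: 8.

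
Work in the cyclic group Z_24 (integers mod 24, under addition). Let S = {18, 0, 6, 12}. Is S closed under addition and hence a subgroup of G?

|S| = 4 divides |G| = 24, consistent with Lagrange.
S contains the identity, every element's inverse is in S, and S is closed under +: it is a subgroup.
In fact S = ⟨18⟩.

Yes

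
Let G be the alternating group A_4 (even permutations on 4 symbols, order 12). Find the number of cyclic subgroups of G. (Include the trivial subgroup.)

8

Group the elements of G by the cyclic subgroup they generate; each cyclic subgroup of order d accounts for φ(d) elements.
Cyclic subgroups by order — order 1: 1; order 2: 3; order 3: 4.
Total: 8.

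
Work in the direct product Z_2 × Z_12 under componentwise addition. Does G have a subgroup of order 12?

12 | 24. A subgroup of order 12 is {(0,0), (0,1), (0,2), (0,3), (0,4), (0,5), (0,6), (0,7), (0,8), (0,9), (0,10), (0,11)}.

Yes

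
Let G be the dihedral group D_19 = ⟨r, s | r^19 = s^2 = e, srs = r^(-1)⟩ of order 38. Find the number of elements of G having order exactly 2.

19

Enumerating element orders in G gives 19 elements of order 2.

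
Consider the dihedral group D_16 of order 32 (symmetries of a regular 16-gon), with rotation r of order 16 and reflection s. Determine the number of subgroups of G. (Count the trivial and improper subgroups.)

|G| = 32, so by Lagrange every subgroup order divides 32. Divisors: 1, 2, 4, 8, 16, 32.
Subgroups by order — order 1: 1; order 2: 17; order 4: 9; order 8: 5; order 16: 3; order 32: 1.
Total: 1 + 17 + 9 + 5 + 3 + 1 = 36.

36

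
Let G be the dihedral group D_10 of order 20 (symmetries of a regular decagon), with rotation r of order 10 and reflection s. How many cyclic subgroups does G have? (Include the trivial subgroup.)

14

Each element a generates a cyclic subgroup ⟨a⟩; distinct elements may generate the same one (a cyclic group of order d has φ(d) generators).
Cyclic subgroups by order — order 1: 1; order 2: 11; order 5: 1; order 10: 1.
Total: 14.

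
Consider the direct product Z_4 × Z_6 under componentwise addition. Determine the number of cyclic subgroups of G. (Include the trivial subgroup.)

12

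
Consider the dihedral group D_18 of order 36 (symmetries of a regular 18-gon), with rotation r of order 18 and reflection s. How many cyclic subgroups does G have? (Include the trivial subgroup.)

24

A cyclic subgroup of order d is generated by each of its φ(d) elements of order d, so the cyclic subgroups of order d number (#elements of order d)/φ(d).
Cyclic subgroups by order — order 1: 1; order 2: 19; order 3: 1; order 6: 1; order 9: 1; order 18: 1.
Total: 24.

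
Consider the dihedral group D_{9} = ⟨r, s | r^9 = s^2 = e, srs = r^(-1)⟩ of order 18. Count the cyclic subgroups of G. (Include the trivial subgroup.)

Group the elements of G by the cyclic subgroup they generate; each cyclic subgroup of order d accounts for φ(d) elements.
Cyclic subgroups by order — order 1: 1; order 2: 9; order 3: 1; order 9: 1.
Total: 12.

12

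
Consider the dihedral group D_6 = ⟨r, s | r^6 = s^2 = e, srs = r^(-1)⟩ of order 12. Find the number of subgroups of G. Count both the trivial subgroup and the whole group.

|G| = 12, so by Lagrange every subgroup order divides 12. Divisors: 1, 2, 3, 4, 6, 12.
Subgroups by order — order 1: 1; order 2: 7; order 3: 1; order 4: 3; order 6: 3; order 12: 1.
Total: 1 + 7 + 1 + 3 + 3 + 1 = 16.

16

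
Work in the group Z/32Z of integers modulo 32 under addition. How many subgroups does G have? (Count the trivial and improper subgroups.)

6

A cyclic group of order 32 has exactly one subgroup for each divisor of 32.
Divisors of 32: 1, 2, 4, 8, 16, 32.
So Z/32Z has 6 subgroups.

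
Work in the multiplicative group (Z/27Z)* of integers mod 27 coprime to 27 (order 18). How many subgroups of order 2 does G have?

1

|G| = 18 and 2 | 18, so subgroups of order 2 are possible by Lagrange.
The subgroups of order 2 are: {1, 26}.
So G has 1 subgroup of order 2.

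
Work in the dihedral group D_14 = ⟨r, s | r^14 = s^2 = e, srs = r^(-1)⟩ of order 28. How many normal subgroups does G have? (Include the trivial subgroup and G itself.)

G has 28 subgroups. Checking conjugation-invariance by order — order 1: 1/1 normal; order 2: 1/15 normal; order 4: 0/7 normal; order 7: 1/1 normal; order 14: 3/3 normal; order 28: 1/1 normal.
Total normal subgroups: 7.

7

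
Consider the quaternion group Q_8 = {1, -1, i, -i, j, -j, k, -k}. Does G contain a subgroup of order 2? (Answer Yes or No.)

2 | 8. A subgroup of order 2 is {1, -1}.

Yes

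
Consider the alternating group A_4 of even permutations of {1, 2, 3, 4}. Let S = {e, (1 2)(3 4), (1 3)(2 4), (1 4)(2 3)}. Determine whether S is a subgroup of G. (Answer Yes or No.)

|S| = 4 divides |G| = 12, consistent with Lagrange.
S contains the identity, every element's inverse is in S, and S is closed under ∘: it is a subgroup.

Yes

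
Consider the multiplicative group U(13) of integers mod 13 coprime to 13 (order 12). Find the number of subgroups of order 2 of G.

|G| = 12 and 2 | 12, so subgroups of order 2 are possible by Lagrange.
The subgroups of order 2 are: {1, 12}.
So G has 1 subgroup of order 2.

1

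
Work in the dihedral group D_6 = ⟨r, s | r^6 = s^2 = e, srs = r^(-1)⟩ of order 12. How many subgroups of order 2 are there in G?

|G| = 12 and 2 | 12, so subgroups of order 2 are possible by Lagrange.
The subgroups of order 2 are: {e, r^2s}; {e, r^3}; {e, r^3s}; {e, r^4s}; … (7 in all).
So G has 7 subgroups of order 2.

7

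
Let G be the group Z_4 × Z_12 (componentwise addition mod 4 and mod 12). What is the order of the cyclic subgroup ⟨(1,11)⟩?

The order of (1,11) in Z_4 × Z_12 is lcm(ord(1) in Z_4, ord(11) in Z_12).
ord(1) = 4 and ord(11) = 12, so |⟨(1,11)⟩| = lcm(4, 12) = 12.

12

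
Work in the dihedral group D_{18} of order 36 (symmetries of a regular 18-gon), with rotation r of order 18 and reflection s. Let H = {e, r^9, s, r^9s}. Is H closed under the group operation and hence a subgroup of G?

|H| = 4 divides |G| = 36, consistent with Lagrange.
H contains the identity, every element's inverse is in H, and H is closed under ·: it is a subgroup.

Yes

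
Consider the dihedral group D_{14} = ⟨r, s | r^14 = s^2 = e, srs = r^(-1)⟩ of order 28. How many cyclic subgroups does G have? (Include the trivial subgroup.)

Each element a generates a cyclic subgroup ⟨a⟩; distinct elements may generate the same one (a cyclic group of order d has φ(d) generators).
Cyclic subgroups by order — order 1: 1; order 2: 15; order 7: 1; order 14: 1.
Total: 18.

18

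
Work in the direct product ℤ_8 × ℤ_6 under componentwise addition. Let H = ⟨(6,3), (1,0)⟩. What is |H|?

16

|⟨(6,3)⟩| = 4 and |⟨(1,0)⟩| = 8, so |H| is a multiple of lcm(4, 8) = 8 and divides |G| = 48.
Closing under the operation: H = {(0,0), (0,3), (1,0), (1,3), (2,0), (2,3), (3,0), (3,3), (4,0), (4,3), (5,0), (5,3), (6,0), (6,3), (7,0), (7,3)}, so |H| = 16.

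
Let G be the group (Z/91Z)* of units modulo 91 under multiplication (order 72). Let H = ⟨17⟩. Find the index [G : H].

12

|⟨17⟩| = 6 and |G| = 72.
By Lagrange, [G : H] = |G|/|H| = 72/6 = 12.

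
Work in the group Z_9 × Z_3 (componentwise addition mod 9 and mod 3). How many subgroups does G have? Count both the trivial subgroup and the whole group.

|G| = 27, so by Lagrange every subgroup order divides 27. Divisors: 1, 3, 9, 27.
Subgroups by order — order 1: 1; order 3: 4; order 9: 4; order 27: 1.
Total: 1 + 4 + 4 + 1 = 10.

10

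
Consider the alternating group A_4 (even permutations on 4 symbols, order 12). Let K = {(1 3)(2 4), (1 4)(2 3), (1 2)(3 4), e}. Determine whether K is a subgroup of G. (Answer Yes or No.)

Yes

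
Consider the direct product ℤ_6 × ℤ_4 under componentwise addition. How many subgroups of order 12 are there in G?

|G| = 24 and 12 | 24, so subgroups of order 12 are possible by Lagrange.
The subgroups of order 12 are: {(0,0), (0,1), (0,2), (0,3), (2,0), (2,1), (2,2), (2,3), (4,0), (4,1), (4,2), (4,3)}; {(0,0), (0,2), (1,0), (1,2), (2,0), (2,2), (3,0), (3,2), (4,0), (4,2), (5,0), (5,2)}; {(0,0), (0,2), (1,1), (1,3), (2,0), (2,2), (3,1), (3,3), (4,0), (4,2), (5,1), (5,3)}.
So G has 3 subgroups of order 12.

3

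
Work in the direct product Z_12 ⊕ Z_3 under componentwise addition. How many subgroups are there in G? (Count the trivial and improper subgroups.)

18

|G| = 36, so by Lagrange every subgroup order divides 36. Divisors: 1, 2, 3, 4, 6, 9, 12, 18, 36.
Subgroups by order — order 1: 1; order 2: 1; order 3: 4; order 4: 1; order 6: 4; order 9: 1; order 12: 4; order 18: 1; order 36: 1.
Total: 1 + 1 + 4 + 1 + 4 + 1 + 4 + 1 + 1 = 18.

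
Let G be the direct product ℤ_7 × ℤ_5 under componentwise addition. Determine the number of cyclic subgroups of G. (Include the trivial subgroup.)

4

A cyclic subgroup of order d is generated by each of its φ(d) elements of order d, so the cyclic subgroups of order d number (#elements of order d)/φ(d).
Cyclic subgroups by order — order 1: 1; order 5: 1; order 7: 1; order 35: 1.
Total: 4.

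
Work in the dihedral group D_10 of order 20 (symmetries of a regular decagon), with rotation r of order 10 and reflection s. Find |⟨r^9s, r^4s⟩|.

|⟨r^9s⟩| = 2 and |⟨r^4s⟩| = 2, so |H| is a multiple of lcm(2, 2) = 2 and divides |G| = 20.
Closing under the operation: H = {e, r^5, r^4s, r^9s}, so |H| = 4.

4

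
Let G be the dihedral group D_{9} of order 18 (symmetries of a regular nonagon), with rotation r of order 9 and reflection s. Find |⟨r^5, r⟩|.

9

|⟨r^5⟩| = 9 and |⟨r⟩| = 9, so |H| is a multiple of lcm(9, 9) = 9 and divides |G| = 18.
Closing under the operation: H = {e, r, r^2, r^3, r^4, r^5, r^6, r^7, r^8}, so |H| = 9.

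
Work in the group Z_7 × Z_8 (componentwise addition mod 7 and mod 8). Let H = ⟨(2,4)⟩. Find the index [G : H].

4

|⟨(2,4)⟩| = 14 and |G| = 56.
By Lagrange, [G : H] = |G|/|H| = 56/14 = 4.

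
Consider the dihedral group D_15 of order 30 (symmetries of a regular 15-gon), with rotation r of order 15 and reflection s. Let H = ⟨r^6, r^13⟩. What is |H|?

15

|⟨r^6⟩| = 5 and |⟨r^13⟩| = 15, so |H| is a multiple of lcm(5, 15) = 15 and divides |G| = 30.
Closing under the operation: H = {e, r, r^2, r^3, r^4, r^5, r^6, r^7, r^8, r^9, r^10, r^11, r^12, r^13, r^14}, so |H| = 15.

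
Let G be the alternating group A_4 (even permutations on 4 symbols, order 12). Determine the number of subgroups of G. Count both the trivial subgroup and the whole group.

10

|G| = 12, so by Lagrange every subgroup order divides 12. Divisors: 1, 2, 3, 4, 6, 12.
Subgroups by order — order 1: 1; order 2: 3; order 3: 4; order 4: 1; order 6: 0; order 12: 1.
Total: 1 + 3 + 4 + 1 + 0 + 1 = 10.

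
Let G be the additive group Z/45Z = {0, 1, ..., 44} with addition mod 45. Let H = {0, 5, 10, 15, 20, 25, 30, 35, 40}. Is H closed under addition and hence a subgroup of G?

|H| = 9 divides |G| = 45, consistent with Lagrange.
H contains the identity, every element's inverse is in H, and H is closed under +: it is a subgroup.
In fact H = ⟨35⟩.

Yes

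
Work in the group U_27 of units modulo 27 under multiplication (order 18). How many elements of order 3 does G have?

The elements of order 3 are: 10, 19.
That's 2.

2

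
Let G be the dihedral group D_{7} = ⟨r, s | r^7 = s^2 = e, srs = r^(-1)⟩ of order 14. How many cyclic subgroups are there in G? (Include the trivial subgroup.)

Each element a generates a cyclic subgroup ⟨a⟩; distinct elements may generate the same one (a cyclic group of order d has φ(d) generators).
Cyclic subgroups by order — order 1: 1; order 2: 7; order 7: 1.
Total: 9.

9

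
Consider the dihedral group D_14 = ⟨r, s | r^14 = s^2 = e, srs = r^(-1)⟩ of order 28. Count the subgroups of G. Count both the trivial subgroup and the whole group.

28

|G| = 28, so by Lagrange every subgroup order divides 28. Divisors: 1, 2, 4, 7, 14, 28.
Subgroups by order — order 1: 1; order 2: 15; order 4: 7; order 7: 1; order 14: 3; order 28: 1.
Total: 1 + 15 + 7 + 1 + 3 + 1 = 28.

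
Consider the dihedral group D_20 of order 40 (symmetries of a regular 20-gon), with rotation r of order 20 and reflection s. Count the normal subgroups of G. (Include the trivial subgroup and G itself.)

9

G has 48 subgroups. Checking conjugation-invariance by order — order 1: 1/1 normal; order 2: 1/21 normal; order 4: 1/11 normal; order 5: 1/1 normal; order 8: 0/5 normal; order 10: 1/5 normal; order 20: 3/3 normal; order 40: 1/1 normal.
Total normal subgroups: 9.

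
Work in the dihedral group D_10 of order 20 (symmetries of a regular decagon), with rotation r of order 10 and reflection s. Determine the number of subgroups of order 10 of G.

|G| = 20 and 10 | 20, so subgroups of order 10 are possible by Lagrange.
The subgroups of order 10 are: {e, r, r^2, r^3, r^4, r^5, r^6, r^7, r^8, r^9}; {e, r^2, r^4, r^6, r^8, s, r^2s, r^4s, r^6s, r^8s}; {e, r^2, r^4, r^6, r^8, rs, r^3s, r^5s, r^7s, r^9s}.
So G has 3 subgroups of order 10.

3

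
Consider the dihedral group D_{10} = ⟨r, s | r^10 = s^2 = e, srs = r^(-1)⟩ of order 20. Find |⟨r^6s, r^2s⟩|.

10

|⟨r^6s⟩| = 2 and |⟨r^2s⟩| = 2, so |H| is a multiple of lcm(2, 2) = 2 and divides |G| = 20.
Closing under the operation: H = {e, r^2, r^4, r^6, r^8, s, r^2s, r^4s, r^6s, r^8s}, so |H| = 10.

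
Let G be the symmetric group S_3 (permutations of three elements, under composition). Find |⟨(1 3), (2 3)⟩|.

6

|⟨(1 3)⟩| = 2 and |⟨(2 3)⟩| = 2, so |H| is a multiple of lcm(2, 2) = 2 and divides |G| = 6.
Closing {(1 3), (2 3)} under the group operation gives all of G, so |H| = 6.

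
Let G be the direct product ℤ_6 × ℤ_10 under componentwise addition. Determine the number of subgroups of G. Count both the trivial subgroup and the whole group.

|G| = 60, so by Lagrange every subgroup order divides 60. Divisors: 1, 2, 3, 4, 5, 6, 10, 12, 15, 20, 30, 60.
Subgroups by order — order 1: 1; order 2: 3; order 3: 1; order 4: 1; order 5: 1; order 6: 3; order 10: 3; order 12: 1; order 15: 1; order 20: 1; order 30: 3; order 60: 1.
Total: 1 + 3 + 1 + 1 + 1 + 3 + 3 + 1 + 1 + 1 + 3 + 1 = 20.

20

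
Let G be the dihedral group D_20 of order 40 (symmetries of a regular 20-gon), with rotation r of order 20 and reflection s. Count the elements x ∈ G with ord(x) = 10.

4

The elements of order 10 are: r^2, r^6, r^14, r^18.
That's 4.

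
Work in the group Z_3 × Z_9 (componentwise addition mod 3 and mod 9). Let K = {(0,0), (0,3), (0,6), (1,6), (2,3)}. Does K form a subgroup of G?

No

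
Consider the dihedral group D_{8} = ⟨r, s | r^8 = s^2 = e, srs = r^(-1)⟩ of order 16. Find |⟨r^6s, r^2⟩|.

|⟨r^6s⟩| = 2 and |⟨r^2⟩| = 4, so |H| is a multiple of lcm(2, 4) = 4 and divides |G| = 16.
Closing under the operation: H = {e, r^2, r^4, r^6, s, r^2s, r^4s, r^6s}, so |H| = 8.

8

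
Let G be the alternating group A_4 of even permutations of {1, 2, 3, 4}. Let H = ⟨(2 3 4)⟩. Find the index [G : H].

4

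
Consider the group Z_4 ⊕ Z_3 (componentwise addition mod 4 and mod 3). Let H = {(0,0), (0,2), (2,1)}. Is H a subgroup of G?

(0,2) ∈ H but its inverse (0,1) ∉ H, so H is not a subgroup.

No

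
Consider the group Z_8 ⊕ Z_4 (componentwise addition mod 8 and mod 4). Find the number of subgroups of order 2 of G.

|G| = 32 and 2 | 32, so subgroups of order 2 are possible by Lagrange.
The subgroups of order 2 are: {(0,0), (0,2)}; {(0,0), (4,0)}; {(0,0), (4,2)}.
So G has 3 subgroups of order 2.

3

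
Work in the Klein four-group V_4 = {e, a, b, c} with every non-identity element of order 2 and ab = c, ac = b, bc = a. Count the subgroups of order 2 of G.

|G| = 4 and 2 | 4, so subgroups of order 2 are possible by Lagrange.
The subgroups of order 2 are: {e, a}; {e, b}; {e, c}.
So G has 3 subgroups of order 2.

3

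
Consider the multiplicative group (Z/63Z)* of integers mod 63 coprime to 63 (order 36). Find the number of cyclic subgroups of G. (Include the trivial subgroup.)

A cyclic subgroup of order d is generated by each of its φ(d) elements of order d, so the cyclic subgroups of order d number (#elements of order d)/φ(d).
Cyclic subgroups by order — order 1: 1; order 2: 3; order 3: 4; order 6: 12.
Total: 20.

20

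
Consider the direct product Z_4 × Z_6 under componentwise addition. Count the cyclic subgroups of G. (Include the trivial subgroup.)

Each element a generates a cyclic subgroup ⟨a⟩; distinct elements may generate the same one (a cyclic group of order d has φ(d) generators).
Cyclic subgroups by order — order 1: 1; order 2: 3; order 3: 1; order 4: 2; order 6: 3; order 12: 2.
Total: 12.

12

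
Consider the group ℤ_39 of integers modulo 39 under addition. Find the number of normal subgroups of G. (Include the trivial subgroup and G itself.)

G is abelian, so every subgroup is normal.
G has 4 subgroups in total, hence 4 normal subgroups.

4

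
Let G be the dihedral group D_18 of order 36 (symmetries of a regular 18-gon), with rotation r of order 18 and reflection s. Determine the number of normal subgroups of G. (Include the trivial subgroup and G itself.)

9

G has 45 subgroups. Checking conjugation-invariance by order — order 1: 1/1 normal; order 2: 1/19 normal; order 3: 1/1 normal; order 4: 0/9 normal; order 6: 1/7 normal; order 9: 1/1 normal; order 12: 0/3 normal; order 18: 3/3 normal; order 36: 1/1 normal.
Total normal subgroups: 9.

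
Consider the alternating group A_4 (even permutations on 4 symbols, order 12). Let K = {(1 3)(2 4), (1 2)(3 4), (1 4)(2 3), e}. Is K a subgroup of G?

|K| = 4 divides |G| = 12, consistent with Lagrange.
K contains the identity, every element's inverse is in K, and K is closed under ∘: it is a subgroup.

Yes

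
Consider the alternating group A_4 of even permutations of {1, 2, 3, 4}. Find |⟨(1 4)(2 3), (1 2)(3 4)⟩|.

|⟨(1 4)(2 3)⟩| = 2 and |⟨(1 2)(3 4)⟩| = 2, so |H| is a multiple of lcm(2, 2) = 2 and divides |G| = 12.
Closing under the operation: H = {e, (1 2)(3 4), (1 3)(2 4), (1 4)(2 3)}, so |H| = 4.

4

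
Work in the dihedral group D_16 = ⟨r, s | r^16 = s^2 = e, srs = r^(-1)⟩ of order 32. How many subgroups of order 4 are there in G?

|G| = 32 and 4 | 32, so subgroups of order 4 are possible by Lagrange.
The subgroups of order 4 are: {e, r^8, r^2s, r^10s}; {e, r^8, r^3s, r^11s}; {e, r^4, r^8, r^12}; {e, r^8, r^4s, r^12s}; … (9 in all).
So G has 9 subgroups of order 4.

9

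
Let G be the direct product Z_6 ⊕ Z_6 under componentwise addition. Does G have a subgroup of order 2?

2 | 36. A subgroup of order 2 is {(0,0), (0,3)}.

Yes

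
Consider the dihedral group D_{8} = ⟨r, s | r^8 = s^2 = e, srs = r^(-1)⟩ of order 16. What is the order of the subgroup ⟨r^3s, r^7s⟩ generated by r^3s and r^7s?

4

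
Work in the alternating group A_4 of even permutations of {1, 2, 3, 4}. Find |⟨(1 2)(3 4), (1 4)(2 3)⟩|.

|⟨(1 2)(3 4)⟩| = 2 and |⟨(1 4)(2 3)⟩| = 2, so |H| is a multiple of lcm(2, 2) = 2 and divides |G| = 12.
Closing under the operation: H = {e, (1 2)(3 4), (1 3)(2 4), (1 4)(2 3)}, so |H| = 4.

4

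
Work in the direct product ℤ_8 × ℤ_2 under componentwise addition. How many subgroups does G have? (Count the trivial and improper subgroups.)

|G| = 16, so by Lagrange every subgroup order divides 16. Divisors: 1, 2, 4, 8, 16.
Subgroups by order — order 1: 1; order 2: 3; order 4: 3; order 8: 3; order 16: 1.
Total: 1 + 3 + 3 + 3 + 1 = 11.

11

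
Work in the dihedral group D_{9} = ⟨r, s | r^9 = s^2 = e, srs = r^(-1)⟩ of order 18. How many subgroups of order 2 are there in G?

|G| = 18 and 2 | 18, so subgroups of order 2 are possible by Lagrange.
The subgroups of order 2 are: {e, r^2s}; {e, r^3s}; {e, r^4s}; {e, r^5s}; … (9 in all).
So G has 9 subgroups of order 2.

9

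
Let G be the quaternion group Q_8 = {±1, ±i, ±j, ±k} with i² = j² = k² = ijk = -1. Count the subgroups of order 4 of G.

|G| = 8 and 4 | 8, so subgroups of order 4 are possible by Lagrange.
The subgroups of order 4 are: {1, -1, i, -i}; {1, -1, j, -j}; {1, -1, k, -k}.
So G has 3 subgroups of order 4.

3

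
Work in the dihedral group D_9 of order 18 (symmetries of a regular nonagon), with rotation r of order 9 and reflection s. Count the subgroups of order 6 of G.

|G| = 18 and 6 | 18, so subgroups of order 6 are possible by Lagrange.
The subgroups of order 6 are: {e, r^3, r^6, r^2s, r^5s, r^8s}; {e, r^3, r^6, s, r^3s, r^6s}; {e, r^3, r^6, rs, r^4s, r^7s}.
So G has 3 subgroups of order 6.

3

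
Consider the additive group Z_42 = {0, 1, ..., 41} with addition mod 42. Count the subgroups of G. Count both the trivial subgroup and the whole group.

A cyclic group of order 42 has exactly one subgroup for each divisor of 42.
Divisors of 42: 1, 2, 3, 6, 7, 14, 21, 42.
So Z_42 has 8 subgroups.

8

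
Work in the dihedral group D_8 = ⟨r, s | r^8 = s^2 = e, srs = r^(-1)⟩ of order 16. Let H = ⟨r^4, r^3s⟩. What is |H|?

|⟨r^4⟩| = 2 and |⟨r^3s⟩| = 2, so |H| is a multiple of lcm(2, 2) = 2 and divides |G| = 16.
Closing under the operation: H = {e, r^4, r^3s, r^7s}, so |H| = 4.

4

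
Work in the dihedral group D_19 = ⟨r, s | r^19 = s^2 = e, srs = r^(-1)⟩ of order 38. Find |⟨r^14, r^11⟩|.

|⟨r^14⟩| = 19 and |⟨r^11⟩| = 19, so |H| is a multiple of lcm(19, 19) = 19 and divides |G| = 38.
Closing under the operation: H = {e, r, r^2, r^3, r^4, r^5, r^6, r^7, r^8, r^9, r^10, r^11, r^12, r^13, r^14, r^15, r^16, r^17, r^18}, so |H| = 19.

19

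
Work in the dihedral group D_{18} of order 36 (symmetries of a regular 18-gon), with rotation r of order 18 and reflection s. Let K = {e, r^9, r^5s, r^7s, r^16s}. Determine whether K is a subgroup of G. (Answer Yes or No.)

|K| = 5 does not divide |G| = 36, so by Lagrange K is not a subgroup.

No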